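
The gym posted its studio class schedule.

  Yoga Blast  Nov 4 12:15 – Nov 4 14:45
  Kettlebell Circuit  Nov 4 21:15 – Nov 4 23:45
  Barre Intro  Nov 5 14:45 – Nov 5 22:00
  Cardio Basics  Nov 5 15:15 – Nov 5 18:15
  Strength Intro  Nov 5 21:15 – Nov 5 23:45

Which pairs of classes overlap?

Sorted by start: Yoga Blast, Kettlebell Circuit, Barre Intro, Cardio Basics, Strength Intro.
Kettlebell Circuit starts after Yoga Blast ends; Yoga Blast is clear from here.
Barre Intro starts after Kettlebell Circuit ends; Kettlebell Circuit is clear from here.
Cardio Basics starts before Barre Intro ends → Barre Intro and Cardio Basics overlap.
Strength Intro starts before Barre Intro ends → Barre Intro and Strength Intro overlap.
Strength Intro starts after Cardio Basics ends.

Barre Intro & Cardio Basics, Barre Intro & Strength Intro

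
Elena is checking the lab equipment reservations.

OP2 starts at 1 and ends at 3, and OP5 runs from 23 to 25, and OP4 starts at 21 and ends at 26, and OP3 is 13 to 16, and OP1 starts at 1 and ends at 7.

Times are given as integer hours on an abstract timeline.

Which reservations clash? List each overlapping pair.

OP1 & OP2, OP4 & OP5

Check each pair: they overlap iff neither finishes before the other starts.
Sorted by start: OP1, OP2, OP3, OP4, OP5.
OP2 starts before OP1 ends → OP1 and OP2 overlap.
OP3 starts after OP1 ends; OP1 is clear from here.
OP3 starts after OP2 ends; OP2 is clear from here.
OP4 starts after OP3 ends; OP3 is clear from here.
OP5 starts before OP4 ends → OP4 and OP5 overlap.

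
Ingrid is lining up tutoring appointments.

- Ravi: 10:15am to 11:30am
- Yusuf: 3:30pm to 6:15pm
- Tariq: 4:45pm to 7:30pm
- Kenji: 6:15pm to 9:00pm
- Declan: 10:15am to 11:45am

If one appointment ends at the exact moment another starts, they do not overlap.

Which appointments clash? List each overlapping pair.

Declan & Ravi, Kenji & Tariq, Tariq & Yusuf

Sorted by start: Ravi, Declan, Yusuf, Tariq, Kenji.
Declan starts before Ravi ends → Ravi and Declan overlap.
Yusuf starts after Ravi ends — done with Ravi.
Yusuf starts after Declan ends — done with Declan.
Tariq starts before Yusuf ends → Yusuf and Tariq overlap.
Kenji starts exactly when Yusuf ends (back-to-back, no overlap).
Kenji starts before Tariq ends → Tariq and Kenji overlap.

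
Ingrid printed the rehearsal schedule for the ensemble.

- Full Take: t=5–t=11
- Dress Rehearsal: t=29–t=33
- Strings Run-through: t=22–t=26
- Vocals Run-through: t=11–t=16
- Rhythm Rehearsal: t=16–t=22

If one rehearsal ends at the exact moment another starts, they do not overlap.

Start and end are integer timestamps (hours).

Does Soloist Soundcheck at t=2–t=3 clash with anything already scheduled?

No — it doesn't clash with anything

Full Take: starts t=5 at or after Soloist Soundcheck ends t=3 → clear.
Vocals Run-through: starts t=11 at or after Soloist Soundcheck ends t=3 → clear.
Rhythm Rehearsal: starts t=16 at or after Soloist Soundcheck ends t=3 → clear.
Strings Run-through: starts t=22 at or after Soloist Soundcheck ends t=3 → clear.
Dress Rehearsal: starts t=29 at or after Soloist Soundcheck ends t=3 → clear.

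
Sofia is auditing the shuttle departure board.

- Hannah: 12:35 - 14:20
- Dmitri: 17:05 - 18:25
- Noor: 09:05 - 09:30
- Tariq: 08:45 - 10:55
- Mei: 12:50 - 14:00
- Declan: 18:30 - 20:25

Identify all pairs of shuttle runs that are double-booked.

Hannah & Mei, Noor & Tariq

Sorted by start: Tariq, Noor, Hannah, Mei, Dmitri, Declan.
Noor starts before Tariq ends → Tariq and Noor overlap.
Hannah starts after Tariq ends — done with Tariq.
Hannah starts after Noor ends — done with Noor.
Mei starts before Hannah ends → Hannah and Mei overlap.
Dmitri starts after Hannah ends — done with Hannah.
Dmitri starts after Mei ends — done with Mei.
Declan starts after Dmitri ends.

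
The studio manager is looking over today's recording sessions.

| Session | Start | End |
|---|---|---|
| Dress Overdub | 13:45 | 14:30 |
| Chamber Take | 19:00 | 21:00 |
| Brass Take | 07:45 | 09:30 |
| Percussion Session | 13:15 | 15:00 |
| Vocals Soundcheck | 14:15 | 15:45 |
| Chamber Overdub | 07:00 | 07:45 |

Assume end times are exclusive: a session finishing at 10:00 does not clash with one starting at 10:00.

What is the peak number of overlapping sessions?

3

Sweep the timeline, counting +1 at each start and −1 at each end (ends before starts at a tie):
07:00 start Chamber Overdub → 1
07:45 end Chamber Overdub → 0
07:45 start Brass Take → 1
09:30 end Brass Take → 0
13:15 start Percussion Session → 1
13:45 start Dress Overdub → 2
14:15 start Vocals Soundcheck → 3
14:30 end Dress Overdub → 2
15:00 end Percussion Session → 1
15:45 end Vocals Soundcheck → 0
19:00 start Chamber Take → 1
21:00 end Chamber Take → 0
Peak is 3, at 14:15 (Dress Overdub, Percussion Session, Vocals Soundcheck).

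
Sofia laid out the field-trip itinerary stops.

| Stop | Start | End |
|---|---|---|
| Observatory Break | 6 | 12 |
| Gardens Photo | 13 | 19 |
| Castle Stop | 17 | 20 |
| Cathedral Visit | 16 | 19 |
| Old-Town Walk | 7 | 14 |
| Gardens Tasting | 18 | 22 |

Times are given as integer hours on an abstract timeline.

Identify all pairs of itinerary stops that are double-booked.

Castle Stop & Cathedral Visit, Castle Stop & Gardens Photo, Castle Stop & Gardens Tasting, Cathedral Visit & Gardens Photo, Cathedral Visit & Gardens Tasting, Gardens Photo & Gardens Tasting, Gardens Photo & Old-Town Walk, Observatory Break & Old-Town Walk

Sorted by start: Observatory Break, Old-Town Walk, Gardens Photo, Cathedral Visit, Castle Stop, Gardens Tasting.
Old-Town Walk starts before Observatory Break ends → Observatory Break and Old-Town Walk overlap.
Gardens Photo starts after Observatory Break ends, so Observatory Break has no further overlaps.
Gardens Photo starts before Old-Town Walk ends → Old-Town Walk and Gardens Photo overlap.
Cathedral Visit starts after Old-Town Walk ends, so Old-Town Walk has no further overlaps.
Cathedral Visit starts before Gardens Photo ends → Gardens Photo and Cathedral Visit overlap.
Castle Stop starts before Gardens Photo ends → Gardens Photo and Castle Stop overlap.
Gardens Tasting starts before Gardens Photo ends → Gardens Photo and Gardens Tasting overlap.
Castle Stop starts before Cathedral Visit ends → Cathedral Visit and Castle Stop overlap.
Gardens Tasting starts before Cathedral Visit ends → Cathedral Visit and Gardens Tasting overlap.
Gardens Tasting starts before Castle Stop ends → Castle Stop and Gardens Tasting overlap.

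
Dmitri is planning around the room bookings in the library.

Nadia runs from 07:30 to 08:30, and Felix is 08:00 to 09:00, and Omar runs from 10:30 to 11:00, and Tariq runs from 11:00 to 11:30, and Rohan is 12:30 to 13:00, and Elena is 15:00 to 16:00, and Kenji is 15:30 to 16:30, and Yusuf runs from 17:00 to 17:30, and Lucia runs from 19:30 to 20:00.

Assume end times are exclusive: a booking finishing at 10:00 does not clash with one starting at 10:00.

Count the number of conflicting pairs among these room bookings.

Sorted by start: Nadia, Felix, Omar, Tariq, Rohan, Elena, Kenji, Yusuf, Lucia.
Felix starts before Nadia ends → Nadia and Felix overlap.
Omar starts after Nadia ends, so nothing later overlaps Nadia either.
Omar starts after Felix ends, so nothing later overlaps Felix either.
Tariq starts exactly when Omar ends (back-to-back, no overlap), so nothing later overlaps Omar either.
Rohan starts after Tariq ends, so nothing later overlaps Tariq either.
Elena starts after Rohan ends, so nothing later overlaps Rohan either.
Kenji starts before Elena ends → Elena and Kenji overlap.
Yusuf starts after Elena ends, so nothing later overlaps Elena either.
Yusuf starts after Kenji ends, so nothing later overlaps Kenji either.
Lucia starts after Yusuf ends.
Overlapping pairs: Elena & Kenji, Felix & Nadia — 2 in total.

2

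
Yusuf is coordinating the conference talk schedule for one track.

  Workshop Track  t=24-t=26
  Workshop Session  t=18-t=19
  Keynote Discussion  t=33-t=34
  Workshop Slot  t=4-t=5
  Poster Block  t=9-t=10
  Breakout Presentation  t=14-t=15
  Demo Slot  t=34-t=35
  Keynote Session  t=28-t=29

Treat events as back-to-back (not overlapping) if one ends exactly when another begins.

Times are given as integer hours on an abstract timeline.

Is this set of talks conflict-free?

Sorted by start: Workshop Slot, Poster Block, Breakout Presentation, Workshop Session, Workshop Track, Keynote Session, Keynote Discussion, Demo Slot.
Poster Block starts after Workshop Slot ends; Workshop Slot is clear from here.
Breakout Presentation starts after Poster Block ends; Poster Block is clear from here.
Workshop Session starts after Breakout Presentation ends; Breakout Presentation is clear from here.
Workshop Track starts after Workshop Session ends; Workshop Session is clear from here.
Keynote Session starts after Workshop Track ends; Workshop Track is clear from here.
Keynote Discussion starts after Keynote Session ends; Keynote Session is clear from here.
Demo Slot starts exactly when Keynote Discussion ends (back-to-back, no overlap).
Every pair is clear; the schedule has no overlaps.

Yes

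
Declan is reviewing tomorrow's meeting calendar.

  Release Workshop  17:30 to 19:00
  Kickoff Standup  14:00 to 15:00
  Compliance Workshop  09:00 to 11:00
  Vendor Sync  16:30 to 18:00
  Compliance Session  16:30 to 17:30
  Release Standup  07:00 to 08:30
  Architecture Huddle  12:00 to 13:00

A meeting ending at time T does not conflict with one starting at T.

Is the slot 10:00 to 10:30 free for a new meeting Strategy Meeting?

Release Standup: ends 08:30 at or before Strategy Meeting starts 10:00 → clear.
Compliance Workshop: starts 09:00 before Strategy Meeting ends 10:30, and ends 11:00 after Strategy Meeting starts 10:00 → overlap.
Architecture Huddle: starts 12:00 at or after Strategy Meeting ends 10:30 → clear.
Kickoff Standup: starts 14:00 at or after Strategy Meeting ends 10:30 → clear.
Compliance Session: starts 16:30 at or after Strategy Meeting ends 10:30 → clear.
Vendor Sync: starts 16:30 at or after Strategy Meeting ends 10:30 → clear.
Release Workshop: starts 17:30 at or after Strategy Meeting ends 10:30 → clear.
Strategy Meeting overlaps Compliance Workshop.

No — it overlaps Compliance Workshop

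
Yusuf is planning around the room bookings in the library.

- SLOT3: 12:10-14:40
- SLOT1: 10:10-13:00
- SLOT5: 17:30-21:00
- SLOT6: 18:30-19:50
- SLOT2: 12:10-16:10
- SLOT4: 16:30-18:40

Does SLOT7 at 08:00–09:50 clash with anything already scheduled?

SLOT1: starts 10:10 at or after SLOT7 ends 09:50 → clear.
SLOT2: starts 12:10 at or after SLOT7 ends 09:50 → clear.
SLOT3: starts 12:10 at or after SLOT7 ends 09:50 → clear.
SLOT4: starts 16:30 at or after SLOT7 ends 09:50 → clear.
SLOT5: starts 17:30 at or after SLOT7 ends 09:50 → clear.
SLOT6: starts 18:30 at or after SLOT7 ends 09:50 → clear.

No — it doesn't clash with anything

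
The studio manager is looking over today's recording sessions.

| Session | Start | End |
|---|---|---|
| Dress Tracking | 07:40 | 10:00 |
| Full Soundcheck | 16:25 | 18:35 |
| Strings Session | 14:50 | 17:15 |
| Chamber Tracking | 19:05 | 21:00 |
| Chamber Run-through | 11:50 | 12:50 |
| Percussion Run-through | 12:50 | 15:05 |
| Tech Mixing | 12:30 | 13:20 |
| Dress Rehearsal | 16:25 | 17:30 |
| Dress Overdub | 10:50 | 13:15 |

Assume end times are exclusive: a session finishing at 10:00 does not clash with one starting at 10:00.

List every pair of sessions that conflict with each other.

Two intervals overlap when each starts before the other ends.
Sorted by start: Dress Tracking, Dress Overdub, Chamber Run-through, Tech Mixing, Percussion Run-through, Strings Session, Full Soundcheck, Dress Rehearsal, Chamber Tracking.
Dress Overdub starts after Dress Tracking ends; Dress Tracking is clear from here.
Chamber Run-through starts before Dress Overdub ends → Dress Overdub and Chamber Run-through overlap.
Tech Mixing starts before Dress Overdub ends → Dress Overdub and Tech Mixing overlap.
Percussion Run-through starts before Dress Overdub ends → Dress Overdub and Percussion Run-through overlap.
Strings Session starts after Dress Overdub ends; Dress Overdub is clear from here.
Tech Mixing starts before Chamber Run-through ends → Chamber Run-through and Tech Mixing overlap.
Percussion Run-through starts exactly when Chamber Run-through ends (back-to-back, no overlap); Chamber Run-through is clear from here.
Percussion Run-through starts before Tech Mixing ends → Tech Mixing and Percussion Run-through overlap.
Strings Session starts after Tech Mixing ends; Tech Mixing is clear from here.
Strings Session starts before Percussion Run-through ends → Percussion Run-through and Strings Session overlap.
Full Soundcheck starts after Percussion Run-through ends; Percussion Run-through is clear from here.
Full Soundcheck starts before Strings Session ends → Strings Session and Full Soundcheck overlap.
Dress Rehearsal starts before Strings Session ends → Strings Session and Dress Rehearsal overlap.
Chamber Tracking starts after Strings Session ends.
Dress Rehearsal starts before Full Soundcheck ends → Full Soundcheck and Dress Rehearsal overlap.
Chamber Tracking starts after Full Soundcheck ends.
Chamber Tracking starts after Dress Rehearsal ends.

Chamber Run-through & Dress Overdub, Chamber Run-through & Tech Mixing, Dress Overdub & Percussion Run-through, Dress Overdub & Tech Mixing, Dress Rehearsal & Full Soundcheck, Dress Rehearsal & Strings Session, Full Soundcheck & Strings Session, Percussion Run-through & Strings Session, Percussion Run-through & Tech Mixing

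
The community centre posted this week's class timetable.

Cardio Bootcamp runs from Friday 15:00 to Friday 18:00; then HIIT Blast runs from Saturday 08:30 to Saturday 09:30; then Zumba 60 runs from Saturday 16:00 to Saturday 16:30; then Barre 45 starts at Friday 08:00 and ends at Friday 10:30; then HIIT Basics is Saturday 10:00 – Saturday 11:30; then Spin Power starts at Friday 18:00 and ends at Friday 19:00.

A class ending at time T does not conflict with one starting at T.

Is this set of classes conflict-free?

Sorted by start: Barre 45, Cardio Bootcamp, Spin Power, HIIT Blast, HIIT Basics, Zumba 60.
Cardio Bootcamp starts after Barre 45 ends; Barre 45 is clear from here.
Spin Power starts exactly when Cardio Bootcamp ends (back-to-back, no overlap); Cardio Bootcamp is clear from here.
HIIT Blast starts after Spin Power ends; Spin Power is clear from here.
HIIT Basics starts after HIIT Blast ends; HIIT Blast is clear from here.
Zumba 60 starts after HIIT Basics ends.
Every pair is clear; the schedule has no overlaps.

Yes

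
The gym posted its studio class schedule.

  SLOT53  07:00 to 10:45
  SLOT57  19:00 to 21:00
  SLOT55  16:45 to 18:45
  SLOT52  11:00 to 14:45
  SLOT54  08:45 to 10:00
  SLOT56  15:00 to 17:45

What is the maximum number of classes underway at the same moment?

2

Sweep the timeline, counting +1 at each start and −1 at each end (ends before starts at a tie):
07:00 start SLOT53 → 1
08:45 start SLOT54 → 2
10:00 end SLOT54 → 1
10:45 end SLOT53 → 0
11:00 start SLOT52 → 1
14:45 end SLOT52 → 0
15:00 start SLOT56 → 1
16:45 start SLOT55 → 2
17:45 end SLOT56 → 1
18:45 end SLOT55 → 0
19:00 start SLOT57 → 1
21:00 end SLOT57 → 0
Peak is 2, at 08:45 (SLOT53, SLOT54).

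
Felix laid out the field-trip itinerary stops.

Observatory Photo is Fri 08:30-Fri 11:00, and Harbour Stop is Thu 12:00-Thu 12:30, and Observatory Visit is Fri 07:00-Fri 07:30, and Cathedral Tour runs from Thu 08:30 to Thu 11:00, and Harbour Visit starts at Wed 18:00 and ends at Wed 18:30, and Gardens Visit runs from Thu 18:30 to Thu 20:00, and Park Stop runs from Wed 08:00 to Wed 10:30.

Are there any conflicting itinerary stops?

No

Sorted by start: Park Stop, Harbour Visit, Cathedral Tour, Harbour Stop, Gardens Visit, Observatory Visit, Observatory Photo.
Harbour Visit starts after Park Stop ends — done with Park Stop.
Cathedral Tour starts after Harbour Visit ends — done with Harbour Visit.
Harbour Stop starts after Cathedral Tour ends — done with Cathedral Tour.
Gardens Visit starts after Harbour Stop ends — done with Harbour Stop.
Observatory Visit starts after Gardens Visit ends — done with Gardens Visit.
Observatory Photo starts after Observatory Visit ends.
Every pair is clear; the schedule has no overlaps.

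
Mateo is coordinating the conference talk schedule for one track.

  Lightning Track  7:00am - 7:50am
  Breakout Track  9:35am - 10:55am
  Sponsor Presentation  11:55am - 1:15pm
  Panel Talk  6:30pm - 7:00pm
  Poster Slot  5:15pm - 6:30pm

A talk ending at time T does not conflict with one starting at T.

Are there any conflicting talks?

No

Sorted by start: Lightning Track, Breakout Track, Sponsor Presentation, Poster Slot, Panel Talk.
Breakout Track starts after Lightning Track ends, so nothing later overlaps Lightning Track either.
Sponsor Presentation starts after Breakout Track ends, so nothing later overlaps Breakout Track either.
Poster Slot starts after Sponsor Presentation ends, so nothing later overlaps Sponsor Presentation either.
Panel Talk starts exactly when Poster Slot ends (back-to-back, no overlap).
Every pair is clear; the schedule has no overlaps.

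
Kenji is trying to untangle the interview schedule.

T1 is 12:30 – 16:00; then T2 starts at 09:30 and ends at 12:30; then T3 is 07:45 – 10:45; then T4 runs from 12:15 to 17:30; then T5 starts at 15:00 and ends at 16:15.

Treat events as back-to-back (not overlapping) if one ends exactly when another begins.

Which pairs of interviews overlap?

T1 & T4, T1 & T5, T2 & T3, T2 & T4, T4 & T5

Check each pair: they overlap iff neither finishes before the other starts.
Sorted by start: T3, T2, T4, T1, T5.
T2 starts before T3 ends → T3 and T2 overlap.
T4 starts after T3 ends, so nothing later overlaps T3 either.
T4 starts before T2 ends → T2 and T4 overlap.
T1 starts exactly when T2 ends (back-to-back, no overlap), so nothing later overlaps T2 either.
T1 starts before T4 ends → T4 and T1 overlap.
T5 starts before T4 ends → T4 and T5 overlap.
T5 starts before T1 ends → T1 and T5 overlap.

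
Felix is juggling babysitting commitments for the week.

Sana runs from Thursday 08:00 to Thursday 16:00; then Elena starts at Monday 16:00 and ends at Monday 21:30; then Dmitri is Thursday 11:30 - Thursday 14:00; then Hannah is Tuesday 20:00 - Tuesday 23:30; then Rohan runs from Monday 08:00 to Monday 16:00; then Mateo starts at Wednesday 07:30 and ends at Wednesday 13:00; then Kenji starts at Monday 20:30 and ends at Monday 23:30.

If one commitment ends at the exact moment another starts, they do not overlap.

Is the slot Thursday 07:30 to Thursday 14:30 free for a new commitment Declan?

Rohan: ends Monday 16:00 at or before Declan starts Thursday 07:30 → clear.
Elena: ends Monday 21:30 at or before Declan starts Thursday 07:30 → clear.
Kenji: ends Monday 23:30 at or before Declan starts Thursday 07:30 → clear.
Hannah: ends Tuesday 23:30 at or before Declan starts Thursday 07:30 → clear.
Mateo: ends Wednesday 13:00 at or before Declan starts Thursday 07:30 → clear.
Sana: starts Thursday 08:00 before Declan ends Thursday 14:30, and ends Thursday 16:00 after Declan starts Thursday 07:30 → overlap.
Dmitri: starts Thursday 11:30 before Declan ends Thursday 14:30, and ends Thursday 14:00 after Declan starts Thursday 07:30 → overlap.
Declan overlaps Sana, Dmitri.

No — it overlaps Dmitri, Sana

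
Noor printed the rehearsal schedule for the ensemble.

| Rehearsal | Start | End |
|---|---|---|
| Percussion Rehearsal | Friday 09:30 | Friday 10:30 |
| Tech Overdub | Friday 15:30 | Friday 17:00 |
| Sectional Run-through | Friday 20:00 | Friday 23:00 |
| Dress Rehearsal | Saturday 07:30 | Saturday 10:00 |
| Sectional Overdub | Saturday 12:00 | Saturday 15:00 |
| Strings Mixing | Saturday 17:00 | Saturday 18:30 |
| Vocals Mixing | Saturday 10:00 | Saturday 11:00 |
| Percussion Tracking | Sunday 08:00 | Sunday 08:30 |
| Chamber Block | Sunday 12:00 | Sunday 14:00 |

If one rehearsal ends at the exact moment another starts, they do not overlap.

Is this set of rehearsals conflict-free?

Yes

Two intervals overlap when each starts before the other ends.
Sorted by start: Percussion Rehearsal, Tech Overdub, Sectional Run-through, Dress Rehearsal, Vocals Mixing, Sectional Overdub, Strings Mixing, Percussion Tracking, Chamber Block.
Tech Overdub starts after Percussion Rehearsal ends; Percussion Rehearsal is clear from here.
Sectional Run-through starts after Tech Overdub ends; Tech Overdub is clear from here.
Dress Rehearsal starts after Sectional Run-through ends; Sectional Run-through is clear from here.
Vocals Mixing starts exactly when Dress Rehearsal ends (back-to-back, no overlap); Dress Rehearsal is clear from here.
Sectional Overdub starts after Vocals Mixing ends; Vocals Mixing is clear from here.
Strings Mixing starts after Sectional Overdub ends; Sectional Overdub is clear from here.
Percussion Tracking starts after Strings Mixing ends; Strings Mixing is clear from here.
Chamber Block starts after Percussion Tracking ends.
Every pair is clear; the schedule has no overlaps.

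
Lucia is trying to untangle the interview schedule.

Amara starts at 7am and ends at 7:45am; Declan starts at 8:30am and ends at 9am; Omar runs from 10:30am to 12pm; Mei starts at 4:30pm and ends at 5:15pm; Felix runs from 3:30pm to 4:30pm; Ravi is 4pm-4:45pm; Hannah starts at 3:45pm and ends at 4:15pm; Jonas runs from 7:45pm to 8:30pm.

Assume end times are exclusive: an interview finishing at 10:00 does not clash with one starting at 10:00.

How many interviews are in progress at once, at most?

Sweep the timeline, counting +1 at each start and −1 at each end (ends before starts at a tie):
7am start Amara → 1
7:45am end Amara → 0
8:30am start Declan → 1
9am end Declan → 0
10:30am start Omar → 1
12pm end Omar → 0
3:30pm start Felix → 1
3:45pm start Hannah → 2
4pm start Ravi → 3
4:15pm end Hannah → 2
4:30pm end Felix → 1
4:30pm start Mei → 2
4:45pm end Ravi → 1
5:15pm end Mei → 0
7:45pm start Jonas → 1
8:30pm end Jonas → 0
Peak is 3, at 4pm (Felix, Hannah, Ravi).

3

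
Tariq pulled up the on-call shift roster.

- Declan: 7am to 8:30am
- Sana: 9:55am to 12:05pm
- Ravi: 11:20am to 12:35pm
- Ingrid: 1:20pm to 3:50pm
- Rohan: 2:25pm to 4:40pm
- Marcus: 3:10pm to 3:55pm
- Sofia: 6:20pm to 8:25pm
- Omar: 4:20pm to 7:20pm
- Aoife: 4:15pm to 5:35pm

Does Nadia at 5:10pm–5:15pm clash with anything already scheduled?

Yes — it overlaps Aoife, Omar

Declan: ends 8:30am at or before Nadia starts 5:10pm → clear.
Sana: ends 12:05pm at or before Nadia starts 5:10pm → clear.
Ravi: ends 12:35pm at or before Nadia starts 5:10pm → clear.
Ingrid: ends 3:50pm at or before Nadia starts 5:10pm → clear.
Rohan: ends 4:40pm at or before Nadia starts 5:10pm → clear.
Marcus: ends 3:55pm at or before Nadia starts 5:10pm → clear.
Aoife: starts 4:15pm before Nadia ends 5:15pm, and ends 5:35pm after Nadia starts 5:10pm → overlap.
Omar: starts 4:20pm before Nadia ends 5:15pm, and ends 7:20pm after Nadia starts 5:10pm → overlap.
Sofia: starts 6:20pm at or after Nadia ends 5:15pm → clear.
Nadia overlaps Omar, Aoife.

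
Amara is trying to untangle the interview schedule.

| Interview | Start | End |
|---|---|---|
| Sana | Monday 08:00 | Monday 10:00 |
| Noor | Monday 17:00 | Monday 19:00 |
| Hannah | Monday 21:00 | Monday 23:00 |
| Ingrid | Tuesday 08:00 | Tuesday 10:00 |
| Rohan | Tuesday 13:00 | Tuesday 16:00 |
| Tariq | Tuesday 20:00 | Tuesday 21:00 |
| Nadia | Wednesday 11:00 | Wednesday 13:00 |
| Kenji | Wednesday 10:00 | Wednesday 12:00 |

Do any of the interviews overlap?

Sorted by start: Sana, Noor, Hannah, Ingrid, Rohan, Tariq, Kenji, Nadia.
Noor starts after Sana ends, so nothing later overlaps Sana either.
Hannah starts after Noor ends, so nothing later overlaps Noor either.
Ingrid starts after Hannah ends, so nothing later overlaps Hannah either.
Rohan starts after Ingrid ends, so nothing later overlaps Ingrid either.
Tariq starts after Rohan ends, so nothing later overlaps Rohan either.
Kenji starts after Tariq ends, so nothing later overlaps Tariq either.
Nadia starts before Kenji ends → Kenji and Nadia overlap.
That's a conflict, so the schedule is not conflict-free.

Yes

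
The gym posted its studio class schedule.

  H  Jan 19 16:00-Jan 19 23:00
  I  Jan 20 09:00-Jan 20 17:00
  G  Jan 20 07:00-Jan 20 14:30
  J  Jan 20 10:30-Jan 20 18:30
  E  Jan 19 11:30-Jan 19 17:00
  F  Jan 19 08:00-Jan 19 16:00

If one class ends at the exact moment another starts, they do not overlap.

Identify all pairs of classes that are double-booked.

E & F, E & H, G & I, G & J, I & J

Check each pair: they overlap iff neither finishes before the other starts.
Sorted by start: F, E, H, G, I, J.
E starts before F ends → F and E overlap.
H starts exactly when F ends (back-to-back, no overlap), so nothing later overlaps F either.
H starts before E ends → E and H overlap.
G starts after E ends, so nothing later overlaps E either.
G starts after H ends, so nothing later overlaps H either.
I starts before G ends → G and I overlap.
J starts before G ends → G and J overlap.
J starts before I ends → I and J overlap.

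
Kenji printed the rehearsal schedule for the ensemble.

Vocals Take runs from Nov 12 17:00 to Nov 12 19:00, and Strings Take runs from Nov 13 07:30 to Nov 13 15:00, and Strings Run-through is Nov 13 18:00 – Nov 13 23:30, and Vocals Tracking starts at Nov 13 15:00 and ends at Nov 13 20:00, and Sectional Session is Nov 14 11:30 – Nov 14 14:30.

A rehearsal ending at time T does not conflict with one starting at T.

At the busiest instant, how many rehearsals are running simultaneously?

2

Sweep the timeline, counting +1 at each start and −1 at each end (ends before starts at a tie):
Nov 12 17:00 start Vocals Take → 1
Nov 12 19:00 end Vocals Take → 0
Nov 13 07:30 start Strings Take → 1
Nov 13 15:00 end Strings Take → 0
Nov 13 15:00 start Vocals Tracking → 1
Nov 13 18:00 start Strings Run-through → 2
Nov 13 20:00 end Vocals Tracking → 1
Nov 13 23:30 end Strings Run-through → 0
Nov 14 11:30 start Sectional Session → 1
Nov 14 14:30 end Sectional Session → 0
Peak is 2, at Nov 13 18:00 (Strings Run-through, Vocals Tracking).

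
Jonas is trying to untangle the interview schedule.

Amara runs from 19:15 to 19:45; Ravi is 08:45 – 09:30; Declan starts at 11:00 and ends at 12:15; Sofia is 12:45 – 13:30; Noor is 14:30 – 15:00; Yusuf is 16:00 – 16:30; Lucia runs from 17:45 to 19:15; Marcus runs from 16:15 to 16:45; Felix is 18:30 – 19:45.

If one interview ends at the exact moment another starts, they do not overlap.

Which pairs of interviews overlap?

Sorted by start: Ravi, Declan, Sofia, Noor, Yusuf, Marcus, Lucia, Felix, Amara.
Declan starts after Ravi ends, so Ravi has no further overlaps.
Sofia starts after Declan ends, so Declan has no further overlaps.
Noor starts after Sofia ends, so Sofia has no further overlaps.
Yusuf starts after Noor ends, so Noor has no further overlaps.
Marcus starts before Yusuf ends → Yusuf and Marcus overlap.
Lucia starts after Yusuf ends, so Yusuf has no further overlaps.
Lucia starts after Marcus ends, so Marcus has no further overlaps.
Felix starts before Lucia ends → Lucia and Felix overlap.
Amara starts exactly when Lucia ends (back-to-back, no overlap).
Amara starts before Felix ends → Felix and Amara overlap.

Amara & Felix, Felix & Lucia, Marcus & Yusuf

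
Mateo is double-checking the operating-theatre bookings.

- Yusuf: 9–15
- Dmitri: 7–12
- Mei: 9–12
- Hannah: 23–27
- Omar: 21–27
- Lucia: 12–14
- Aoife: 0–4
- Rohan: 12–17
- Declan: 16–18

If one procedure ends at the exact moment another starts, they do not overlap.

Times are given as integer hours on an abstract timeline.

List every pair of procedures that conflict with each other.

Sorted by start: Aoife, Dmitri, Yusuf, Mei, Rohan, Lucia, Declan, Omar, Hannah.
Dmitri starts after Aoife ends, so Aoife has no further overlaps.
Yusuf starts before Dmitri ends → Dmitri and Yusuf overlap.
Mei starts before Dmitri ends → Dmitri and Mei overlap.
Rohan starts exactly when Dmitri ends (back-to-back, no overlap), so Dmitri has no further overlaps.
Mei starts before Yusuf ends → Yusuf and Mei overlap.
Rohan starts before Yusuf ends → Yusuf and Rohan overlap.
Lucia starts before Yusuf ends → Yusuf and Lucia overlap.
Declan starts after Yusuf ends, so Yusuf has no further overlaps.
Rohan starts exactly when Mei ends (back-to-back, no overlap), so Mei has no further overlaps.
Lucia starts before Rohan ends → Rohan and Lucia overlap.
Declan starts before Rohan ends → Rohan and Declan overlap.
Omar starts after Rohan ends, so Rohan has no further overlaps.
Declan starts after Lucia ends, so Lucia has no further overlaps.
Omar starts after Declan ends, so Declan has no further overlaps.
Hannah starts before Omar ends → Omar and Hannah overlap.

Declan & Rohan, Dmitri & Mei, Dmitri & Yusuf, Hannah & Omar, Lucia & Rohan, Lucia & Yusuf, Mei & Yusuf, Rohan & Yusuf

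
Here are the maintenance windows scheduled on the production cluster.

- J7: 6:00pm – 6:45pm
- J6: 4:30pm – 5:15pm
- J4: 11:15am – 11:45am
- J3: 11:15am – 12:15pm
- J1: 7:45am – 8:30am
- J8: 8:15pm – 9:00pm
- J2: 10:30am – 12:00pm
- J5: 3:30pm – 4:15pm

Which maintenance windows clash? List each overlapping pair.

J2 & J3, J2 & J4, J3 & J4

Sorted by start: J1, J2, J3, J4, J5, J6, J7, J8.
J2 starts after J1 ends; J1 is clear from here.
J3 starts before J2 ends → J2 and J3 overlap.
J4 starts before J2 ends → J2 and J4 overlap.
J5 starts after J2 ends; J2 is clear from here.
J4 starts before J3 ends → J3 and J4 overlap.
J5 starts after J3 ends; J3 is clear from here.
J5 starts after J4 ends; J4 is clear from here.
J6 starts after J5 ends; J5 is clear from here.
J7 starts after J6 ends; J6 is clear from here.
J8 starts after J7 ends.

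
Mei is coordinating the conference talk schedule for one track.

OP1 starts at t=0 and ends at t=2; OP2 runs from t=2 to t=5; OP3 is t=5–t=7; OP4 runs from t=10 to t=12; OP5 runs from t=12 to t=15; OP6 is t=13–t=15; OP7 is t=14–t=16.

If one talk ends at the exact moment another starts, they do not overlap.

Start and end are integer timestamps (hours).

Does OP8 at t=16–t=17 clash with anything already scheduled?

OP1: ends t=2 at or before OP8 starts t=16 → clear.
OP2: ends t=5 at or before OP8 starts t=16 → clear.
OP3: ends t=7 at or before OP8 starts t=16 → clear.
OP4: ends t=12 at or before OP8 starts t=16 → clear.
OP5: ends t=15 at or before OP8 starts t=16 → clear.
OP6: ends t=15 at or before OP8 starts t=16 → clear.
OP7: ends t=16 at or before OP8 starts t=16 → clear.

No — it doesn't clash with anything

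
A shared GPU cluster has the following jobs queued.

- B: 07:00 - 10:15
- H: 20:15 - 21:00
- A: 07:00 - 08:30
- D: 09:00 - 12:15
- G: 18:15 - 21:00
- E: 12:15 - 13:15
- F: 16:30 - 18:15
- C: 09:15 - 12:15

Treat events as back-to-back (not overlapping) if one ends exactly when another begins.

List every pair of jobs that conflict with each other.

Two intervals overlap when each starts before the other ends.
Sorted by start: A, B, D, C, E, F, G, H.
B starts before A ends → A and B overlap.
D starts after A ends — done with A.
D starts before B ends → B and D overlap.
C starts before B ends → B and C overlap.
E starts after B ends — done with B.
C starts before D ends → D and C overlap.
E starts exactly when D ends (back-to-back, no overlap) — done with D.
E starts exactly when C ends (back-to-back, no overlap) — done with C.
F starts after E ends — done with E.
G starts exactly when F ends (back-to-back, no overlap) — done with F.
H starts before G ends → G and H overlap.

A & B, B & C, B & D, C & D, G & H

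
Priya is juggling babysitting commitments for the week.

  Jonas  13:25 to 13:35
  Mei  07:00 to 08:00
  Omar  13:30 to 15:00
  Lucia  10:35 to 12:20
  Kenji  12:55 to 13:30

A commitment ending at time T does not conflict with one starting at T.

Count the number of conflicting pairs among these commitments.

Sorted by start: Mei, Lucia, Kenji, Jonas, Omar.
Lucia starts after Mei ends, so Mei has no further overlaps.
Kenji starts after Lucia ends, so Lucia has no further overlaps.
Jonas starts before Kenji ends → Kenji and Jonas overlap.
Omar starts exactly when Kenji ends (back-to-back, no overlap).
Omar starts before Jonas ends → Jonas and Omar overlap.
Overlapping pairs: Jonas & Kenji, Jonas & Omar — 2 in total.

2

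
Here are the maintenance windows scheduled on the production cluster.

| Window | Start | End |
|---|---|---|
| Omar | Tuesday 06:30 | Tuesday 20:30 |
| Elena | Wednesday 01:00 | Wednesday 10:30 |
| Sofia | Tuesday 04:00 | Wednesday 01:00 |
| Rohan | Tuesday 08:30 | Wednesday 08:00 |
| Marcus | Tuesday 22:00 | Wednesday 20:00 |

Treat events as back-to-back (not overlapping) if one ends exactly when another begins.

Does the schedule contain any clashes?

Yes

Sorted by start: Sofia, Omar, Rohan, Marcus, Elena.
Omar starts before Sofia ends → Sofia and Omar overlap.
That's a conflict, so the schedule is not conflict-free.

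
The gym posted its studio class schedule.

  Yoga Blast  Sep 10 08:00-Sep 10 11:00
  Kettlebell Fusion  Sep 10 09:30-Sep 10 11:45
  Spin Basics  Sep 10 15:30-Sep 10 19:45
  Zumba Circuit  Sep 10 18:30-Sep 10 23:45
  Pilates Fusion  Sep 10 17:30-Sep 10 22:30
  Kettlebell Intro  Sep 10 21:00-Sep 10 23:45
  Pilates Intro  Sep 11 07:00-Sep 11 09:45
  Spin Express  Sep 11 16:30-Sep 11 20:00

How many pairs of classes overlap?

6

Sorted by start: Yoga Blast, Kettlebell Fusion, Spin Basics, Pilates Fusion, Zumba Circuit, Kettlebell Intro, Pilates Intro, Spin Express.
Kettlebell Fusion starts before Yoga Blast ends → Yoga Blast and Kettlebell Fusion overlap.
Spin Basics starts after Yoga Blast ends — done with Yoga Blast.
Spin Basics starts after Kettlebell Fusion ends — done with Kettlebell Fusion.
Pilates Fusion starts before Spin Basics ends → Spin Basics and Pilates Fusion overlap.
Zumba Circuit starts before Spin Basics ends → Spin Basics and Zumba Circuit overlap.
Kettlebell Intro starts after Spin Basics ends — done with Spin Basics.
Zumba Circuit starts before Pilates Fusion ends → Pilates Fusion and Zumba Circuit overlap.
Kettlebell Intro starts before Pilates Fusion ends → Pilates Fusion and Kettlebell Intro overlap.
Pilates Intro starts after Pilates Fusion ends — done with Pilates Fusion.
Kettlebell Intro starts before Zumba Circuit ends → Zumba Circuit and Kettlebell Intro overlap.
Pilates Intro starts after Zumba Circuit ends — done with Zumba Circuit.
Pilates Intro starts after Kettlebell Intro ends — done with Kettlebell Intro.
Spin Express starts after Pilates Intro ends.
Overlapping pairs: Kettlebell Fusion & Yoga Blast, Kettlebell Intro & Pilates Fusion, Kettlebell Intro & Zumba Circuit, Pilates Fusion & Spin Basics, Pilates Fusion & Zumba Circuit, Spin Basics & Zumba Circuit — 6 in total.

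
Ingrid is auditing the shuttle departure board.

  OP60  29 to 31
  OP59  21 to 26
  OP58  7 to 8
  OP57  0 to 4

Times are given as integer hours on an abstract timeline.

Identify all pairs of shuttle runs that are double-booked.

Sorted by start: OP57, OP58, OP59, OP60.
OP58 starts after OP57 ends; OP57 is clear from here.
OP59 starts after OP58 ends; OP58 is clear from here.
OP60 starts after OP59 ends.

no overlapping pairs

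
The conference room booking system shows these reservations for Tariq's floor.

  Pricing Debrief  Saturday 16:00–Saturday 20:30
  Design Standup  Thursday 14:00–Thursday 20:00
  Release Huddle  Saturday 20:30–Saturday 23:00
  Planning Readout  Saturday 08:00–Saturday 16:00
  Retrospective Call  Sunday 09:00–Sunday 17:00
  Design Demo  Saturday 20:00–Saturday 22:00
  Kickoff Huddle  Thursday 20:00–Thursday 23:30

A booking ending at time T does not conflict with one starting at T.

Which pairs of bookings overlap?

Design Demo & Pricing Debrief, Design Demo & Release Huddle

Sorted by start: Design Standup, Kickoff Huddle, Planning Readout, Pricing Debrief, Design Demo, Release Huddle, Retrospective Call.
Kickoff Huddle starts exactly when Design Standup ends (back-to-back, no overlap), so nothing later overlaps Design Standup either.
Planning Readout starts after Kickoff Huddle ends, so nothing later overlaps Kickoff Huddle either.
Pricing Debrief starts exactly when Planning Readout ends (back-to-back, no overlap), so nothing later overlaps Planning Readout either.
Design Demo starts before Pricing Debrief ends → Pricing Debrief and Design Demo overlap.
Release Huddle starts exactly when Pricing Debrief ends (back-to-back, no overlap), so nothing later overlaps Pricing Debrief either.
Release Huddle starts before Design Demo ends → Design Demo and Release Huddle overlap.
Retrospective Call starts after Design Demo ends.
Retrospective Call starts after Release Huddle ends.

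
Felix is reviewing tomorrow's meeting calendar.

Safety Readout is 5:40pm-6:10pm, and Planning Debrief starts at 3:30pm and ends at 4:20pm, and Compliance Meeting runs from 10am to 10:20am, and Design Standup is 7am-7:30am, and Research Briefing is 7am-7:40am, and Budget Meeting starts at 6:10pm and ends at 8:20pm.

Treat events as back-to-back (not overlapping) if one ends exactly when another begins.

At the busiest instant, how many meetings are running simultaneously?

Sort all start/end points and keep a running count:
7am start Design Standup → 1
7am start Research Briefing → 2
7:30am end Design Standup → 1
7:40am end Research Briefing → 0
10am start Compliance Meeting → 1
10:20am end Compliance Meeting → 0
3:30pm start Planning Debrief → 1
4:20pm end Planning Debrief → 0
5:40pm start Safety Readout → 1
6:10pm end Safety Readout → 0
6:10pm start Budget Meeting → 1
8:20pm end Budget Meeting → 0
Peak is 2, at 7am (Design Standup, Research Briefing).

2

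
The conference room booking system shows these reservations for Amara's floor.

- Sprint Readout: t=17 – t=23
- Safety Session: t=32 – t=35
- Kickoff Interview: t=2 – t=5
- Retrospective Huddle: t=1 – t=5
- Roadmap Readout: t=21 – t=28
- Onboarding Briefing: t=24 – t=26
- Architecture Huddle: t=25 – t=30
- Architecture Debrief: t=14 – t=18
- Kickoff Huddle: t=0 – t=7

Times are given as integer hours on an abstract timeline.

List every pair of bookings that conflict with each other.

Architecture Debrief & Sprint Readout, Architecture Huddle & Onboarding Briefing, Architecture Huddle & Roadmap Readout, Kickoff Huddle & Kickoff Interview, Kickoff Huddle & Retrospective Huddle, Kickoff Interview & Retrospective Huddle, Onboarding Briefing & Roadmap Readout, Roadmap Readout & Sprint Readout

Sorted by start: Kickoff Huddle, Retrospective Huddle, Kickoff Interview, Architecture Debrief, Sprint Readout, Roadmap Readout, Onboarding Briefing, Architecture Huddle, Safety Session.
Retrospective Huddle starts before Kickoff Huddle ends → Kickoff Huddle and Retrospective Huddle overlap.
Kickoff Interview starts before Kickoff Huddle ends → Kickoff Huddle and Kickoff Interview overlap.
Architecture Debrief starts after Kickoff Huddle ends, so nothing later overlaps Kickoff Huddle either.
Kickoff Interview starts before Retrospective Huddle ends → Retrospective Huddle and Kickoff Interview overlap.
Architecture Debrief starts after Retrospective Huddle ends, so nothing later overlaps Retrospective Huddle either.
Architecture Debrief starts after Kickoff Interview ends, so nothing later overlaps Kickoff Interview either.
Sprint Readout starts before Architecture Debrief ends → Architecture Debrief and Sprint Readout overlap.
Roadmap Readout starts after Architecture Debrief ends, so nothing later overlaps Architecture Debrief either.
Roadmap Readout starts before Sprint Readout ends → Sprint Readout and Roadmap Readout overlap.
Onboarding Briefing starts after Sprint Readout ends, so nothing later overlaps Sprint Readout either.
Onboarding Briefing starts before Roadmap Readout ends → Roadmap Readout and Onboarding Briefing overlap.
Architecture Huddle starts before Roadmap Readout ends → Roadmap Readout and Architecture Huddle overlap.
Safety Session starts after Roadmap Readout ends.
Architecture Huddle starts before Onboarding Briefing ends → Onboarding Briefing and Architecture Huddle overlap.
Safety Session starts after Onboarding Briefing ends.
Safety Session starts after Architecture Huddle ends.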